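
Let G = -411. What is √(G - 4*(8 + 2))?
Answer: I*√451 ≈ 21.237*I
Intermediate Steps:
√(G - 4*(8 + 2)) = √(-411 - 4*(8 + 2)) = √(-411 - 4*10) = √(-411 - 40) = √(-451) = I*√451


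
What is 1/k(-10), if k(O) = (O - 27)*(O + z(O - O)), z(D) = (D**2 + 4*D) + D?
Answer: 1/370 ≈ 0.0027027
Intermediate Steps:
z(D) = D**2 + 5*D
k(O) = O*(-27 + O) (k(O) = (O - 27)*(O + (O - O)*(5 + (O - O))) = (-27 + O)*(O + 0*(5 + 0)) = (-27 + O)*(O + 0*5) = (-27 + O)*(O + 0) = (-27 + O)*O = O*(-27 + O))
1/k(-10) = 1/(-10*(-27 - 10)) = 1/(-10*(-37)) = 1/370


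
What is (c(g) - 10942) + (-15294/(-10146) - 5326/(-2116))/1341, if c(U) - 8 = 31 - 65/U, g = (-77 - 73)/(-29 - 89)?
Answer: -131403205998317/11995767990 ≈ -10954.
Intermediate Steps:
g = 75/59 (g = -150/(-118) = -150*(-1/118) = 75/59 ≈ 1.2712)
c(U) = 39 - 65/U (c(U) = 8 + (31 - 65/U) = 39 - 65/U)
(c(g) - 10942) + (-15294/(-10146) - 5326/(-2116))/1341 = ((39 - 65/75/59) - 10942) + (-15294/(-10146) - 5326/(-2116))/1341 = ((39 - 65*59/75) - 10942) + (-15294*(-1/10146) - 5326*(-1/2116))*(1/1341) = ((39 - 767/15) - 10942) + (2549/1691 + 2663/1058)*(1/1341) = (-182/15 - 10942) + (7199975/1789078)*(1/1341) = -164312/15 + 7199975/2399153598 = -131403205998317/11995767990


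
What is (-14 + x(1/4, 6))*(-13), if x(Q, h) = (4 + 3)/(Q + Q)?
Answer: 0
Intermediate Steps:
x(Q, h) = 7/(2*Q) (x(Q, h) = 7/((2*Q)) = 7*(1/(2*Q)) = 7/(2*Q))
(-14 + x(1/4, 6))*(-13) = (-14 + 7/(2*(1/4)))*(-13) = (-14 + (7/2)*4)*(-13) = (-14 + 14)*(-13) = 0*(-13) = 0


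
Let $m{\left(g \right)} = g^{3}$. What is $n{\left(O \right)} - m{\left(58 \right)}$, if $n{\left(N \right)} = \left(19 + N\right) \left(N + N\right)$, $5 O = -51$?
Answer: $- \frac{4882288}{25} \approx -1.9529 \cdot 10^{5}$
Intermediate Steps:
$O = - \frac{51}{5}$ ($O = \frac{1}{5} \left(-51\right) = - \frac{51}{5} \approx -10.2$)
$n{\left(N \right)} = 2 N \left(19 + N\right)$ ($n{\left(N \right)} = \left(19 + N\right) 2 N = 2 N \left(19 + N\right)$)
$n{\left(O \right)} - m{\left(58 \right)} = 2 \left(- \frac{51}{5}\right) \left(19 - \frac{51}{5}\right) - 58^{3} = 2 \left(- \frac{51}{5}\right) \frac{44}{5} - 195112 = - \frac{4488}{25} - 195112 = - \frac{4882288}{25}$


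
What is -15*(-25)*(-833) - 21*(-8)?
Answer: -312207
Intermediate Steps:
-15*(-25)*(-833) - 21*(-8) = 375*(-833) + 168 = -312375 + 168 = -312207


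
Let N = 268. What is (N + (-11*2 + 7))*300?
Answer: 75900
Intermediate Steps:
(N + (-11*2 + 7))*300 = (268 + (-11*2 + 7))*300 = (268 + (-22 + 7))*300 = (268 - 15)*300 = 253*300 = 75900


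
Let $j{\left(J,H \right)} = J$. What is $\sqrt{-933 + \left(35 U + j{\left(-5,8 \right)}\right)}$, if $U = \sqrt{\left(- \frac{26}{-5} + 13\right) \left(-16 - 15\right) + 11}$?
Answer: $\sqrt{-938 + 7 i \sqrt{13830}} \approx 12.45 + 33.061 i$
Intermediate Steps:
$U = \frac{i \sqrt{13830}}{5}$ ($U = \sqrt{\left(\left(-26\right) \left(- \frac{1}{5}\right) + 13\right) \left(-31\right) + 11} = \sqrt{\left(\frac{26}{5} + 13\right) \left(-31\right) + 11} = \sqrt{\frac{91}{5} \left(-31\right) + 11} = \sqrt{- \frac{2821}{5} + 11} = \sqrt{- \frac{2766}{5}} = \frac{i \sqrt{13830}}{5} \approx 23.52 i$)
$\sqrt{-933 + \left(35 U + j{\left(-5,8 \right)}\right)} = \sqrt{-933 - \left(5 - 35 \frac{i \sqrt{13830}}{5}\right)} = \sqrt{-933 - \left(5 - 7 i \sqrt{13830}\right)} = \sqrt{-938 + 7 i \sqrt{13830}}$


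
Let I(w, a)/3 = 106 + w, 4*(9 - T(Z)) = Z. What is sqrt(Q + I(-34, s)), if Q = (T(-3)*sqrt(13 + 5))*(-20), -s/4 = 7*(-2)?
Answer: 3*sqrt(24 - 65*sqrt(2)) ≈ 24.725*I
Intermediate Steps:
T(Z) = 9 - Z/4
s = 56 (s = -28*(-2) = -4*(-14) = 56)
I(w, a) = 318 + 3*w (I(w, a) = 3*(106 + w) = 318 + 3*w)
Q = -585*sqrt(2) (Q = ((9 - 1/4*(-3))*sqrt(13 + 5))*(-20) = ((9 + 3/4)*sqrt(18))*(-20) = (39*(3*sqrt(2))/4)*(-20) = (117*sqrt(2)/4)*(-20) = -585*sqrt(2) ≈ -827.31)
sqrt(Q + I(-34, s)) = sqrt(-585*sqrt(2) + (318 + 3*(-34))) = sqrt(-585*sqrt(2) + (318 - 102)) = sqrt(-585*sqrt(2) + 216) = sqrt(216 - 585*sqrt(2))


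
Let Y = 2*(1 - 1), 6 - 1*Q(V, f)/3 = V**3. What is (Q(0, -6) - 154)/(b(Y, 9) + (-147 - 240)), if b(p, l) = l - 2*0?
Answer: 68/189 ≈ 0.35979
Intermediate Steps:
Q(V, f) = 18 - 3*V**3
Y = 0 (Y = 2*0 = 0)
b(p, l) = l (b(p, l) = l + 0 = l)
(Q(0, -6) - 154)/(b(Y, 9) + (-147 - 240)) = ((18 - 3*0**3) - 154)/(9 + (-147 - 240)) = ((18 - 3*0) - 154)/(9 - 387) = ((18 + 0) - 154)/(-378) = (18 - 154)*(-1/378) = -136*(-1/378) = 68/189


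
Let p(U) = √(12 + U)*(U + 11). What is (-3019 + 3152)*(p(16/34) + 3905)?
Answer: 519365 + 51870*√901/289 ≈ 5.2475e+5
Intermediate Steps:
p(U) = √(12 + U)*(11 + U)
(-3019 + 3152)*(p(16/34) + 3905) = (-3019 + 3152)*(√(12 + 16/34)*(11 + 16/34) + 3905) = 133*(√(12 + 16*(1/34))*(11 + 16*(1/34)) + 3905) = 133*(√(12 + 8/17)*(11 + 8/17) + 3905) = 133*(√(212/17)*(195/17) + 3905) = 133*((2*√901/17)*(195/17) + 3905) = 133*(390*√901/289 + 3905) = 133*(3905 + 390*√901/289) = 519365 + 51870*√901/289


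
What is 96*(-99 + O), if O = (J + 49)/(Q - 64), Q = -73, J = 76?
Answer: -1314048/137 ≈ -9591.6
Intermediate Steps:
O = -125/137 (O = (76 + 49)/(-73 - 64) = 125/(-137) = 125*(-1/137) = -125/137 ≈ -0.91241)
96*(-99 + O) = 96*(-99 - 125/137) = 96*(-13688/137) = -1314048/137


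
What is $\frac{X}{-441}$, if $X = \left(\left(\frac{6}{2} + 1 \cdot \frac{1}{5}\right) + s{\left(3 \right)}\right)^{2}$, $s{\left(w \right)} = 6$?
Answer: $- \frac{2116}{11025} \approx -0.19193$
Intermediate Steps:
$X = \frac{2116}{25}$ ($X = \left(\left(\frac{6}{2} + 1 \cdot \frac{1}{5}\right) + 6\right)^{2} = \left(\left(6 \cdot \frac{1}{2} + 1 \cdot \frac{1}{5}\right) + 6\right)^{2} = \left(\left(3 + \frac{1}{5}\right) + 6\right)^{2} = \left(\frac{16}{5} + 6\right)^{2} = \left(\frac{46}{5}\right)^{2} = \frac{2116}{25} \approx 84.64$)
$\frac{X}{-441} = \frac{2116}{25 \left(-441\right)} = \frac{2116}{25} \left(- \frac{1}{441}\right) = - \frac{2116}{11025}$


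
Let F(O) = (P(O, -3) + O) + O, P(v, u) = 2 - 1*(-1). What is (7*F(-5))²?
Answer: 2401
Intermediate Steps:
P(v, u) = 3 (P(v, u) = 2 + 1 = 3)
F(O) = 3 + 2*O (F(O) = (3 + O) + O = 3 + 2*O)
(7*F(-5))² = (7*(3 + 2*(-5)))² = (7*(3 - 10))² = (7*(-7))² = (-49)² = 2401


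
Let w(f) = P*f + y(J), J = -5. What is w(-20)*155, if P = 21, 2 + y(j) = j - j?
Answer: -65410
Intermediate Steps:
y(j) = -2 (y(j) = -2 + (j - j) = -2 + 0 = -2)
w(f) = -2 + 21*f (w(f) = 21*f - 2 = -2 + 21*f)
w(-20)*155 = (-2 + 21*(-20))*155 = (-2 - 420)*155 = -422*155 = -65410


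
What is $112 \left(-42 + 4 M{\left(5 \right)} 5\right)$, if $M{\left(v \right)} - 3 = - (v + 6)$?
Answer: $-22624$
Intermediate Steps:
$M{\left(v \right)} = -3 - v$ ($M{\left(v \right)} = 3 - \left(v + 6\right) = 3 - \left(6 + v\right) = -3 - v$)
$112 \left(-42 + 4 M{\left(5 \right)} 5\right) = 112 \left(-42 + 4 \left(-3 - 5\right) 5\right) = 112 \left(-42 + 4 \left(-8\right) 5\right) = 112 \left(-42 - 160\right) = 112 \left(-202\right) = -22624$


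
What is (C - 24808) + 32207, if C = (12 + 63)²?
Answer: 13024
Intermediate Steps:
C = 5625 (C = 75² = 5625)
(C - 24808) + 32207 = (5625 - 24808) + 32207 = -19183 + 32207 = 13024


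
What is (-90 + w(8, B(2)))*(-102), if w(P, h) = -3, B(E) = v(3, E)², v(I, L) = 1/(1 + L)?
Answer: 9486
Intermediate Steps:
B(E) = (1 + E)⁻² (B(E) = (1/(1 + E))² = (1 + E)⁻²)
(-90 + w(8, B(2)))*(-102) = (-90 - 3)*(-102) = -93*(-102) = 9486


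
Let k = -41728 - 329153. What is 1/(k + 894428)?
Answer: 1/523547 ≈ 1.9100e-6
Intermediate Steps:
k = -370881
1/(k + 894428) = 1/(-370881 + 894428) = 1/523547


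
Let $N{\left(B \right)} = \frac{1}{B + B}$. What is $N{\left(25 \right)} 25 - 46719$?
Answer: $- \frac{93437}{2} \approx -46719.0$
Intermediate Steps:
$N{\left(B \right)} = \frac{1}{2 B}$
$N{\left(25 \right)} 25 - 46719 = \frac{1}{2 \cdot 25} \cdot 25 - 46719 = \frac{1}{2} \cdot \frac{1}{25} \cdot 25 - 46719 = \frac{1}{50} \cdot 25 - 46719 = \frac{1}{2} - 46719 = - \frac{93437}{2}$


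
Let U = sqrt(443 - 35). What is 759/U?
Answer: 253*sqrt(102)/68 ≈ 37.576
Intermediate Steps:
U = 2*sqrt(102) (U = sqrt(408) = 2*sqrt(102) ≈ 20.199)
759/U = 759/((2*sqrt(102))) = 759*(sqrt(102)/204) = 253*sqrt(102)/68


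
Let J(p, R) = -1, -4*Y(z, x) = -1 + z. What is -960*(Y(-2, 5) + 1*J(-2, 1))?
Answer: 240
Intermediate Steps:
Y(z, x) = ¼ - z/4 (Y(z, x) = -(-1 + z)/4 = ¼ - z/4)
-960*(Y(-2, 5) + 1*J(-2, 1)) = -960*((¼ - ¼*(-2)) + 1*(-1)) = -960*((¼ + ½) - 1) = -960*(¾ - 1) = -960*(-¼) = 240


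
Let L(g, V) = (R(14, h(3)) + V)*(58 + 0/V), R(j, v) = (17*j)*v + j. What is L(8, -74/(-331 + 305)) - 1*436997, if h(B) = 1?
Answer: -5488807/13 ≈ -4.2222e+5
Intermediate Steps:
R(j, v) = j + 17*j*v (R(j, v) = 17*j*v + j = j + 17*j*v)
L(g, V) = 14616 + 58*V (L(g, V) = (14*(1 + 17*1) + V)*(58 + 0/V) = (14*(1 + 17) + V)*(58 + 0) = (14*18 + V)*58 = (252 + V)*58 = 14616 + 58*V)
L(8, -74/(-331 + 305)) - 1*436997 = (14616 + 58*(-74/(-331 + 305))) - 1*436997 = (14616 + 58*(-74/(-26))) - 436997 = (14616 + 58*(-74*(-1/26))) - 436997 = (14616 + 58*(37/13)) - 436997 = (14616 + 2146/13) - 436997 = 192154/13 - 436997 = -5488807/13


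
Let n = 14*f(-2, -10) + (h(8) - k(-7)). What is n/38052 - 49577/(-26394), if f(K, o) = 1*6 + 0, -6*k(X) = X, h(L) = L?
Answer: 1888901459/1004344488 ≈ 1.8807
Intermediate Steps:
k(X) = -X/6
f(K, o) = 6 (f(K, o) = 6 + 0 = 6)
n = 545/6 (n = 14*6 + (8 - (-1)*(-7)/6) = 84 + (8 - 1*7/6) = 84 + (8 - 7/6) = 84 + 41/6 = 545/6 ≈ 90.833)
n/38052 - 49577/(-26394) = (545/6)/38052 - 49577/(-26394) = (545/6)*(1/38052) - 49577*(-1/26394) = 545/228312 + 49577/26394 = 1888901459/1004344488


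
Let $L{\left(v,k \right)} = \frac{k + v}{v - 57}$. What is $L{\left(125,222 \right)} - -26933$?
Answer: $\frac{1831791}{68} \approx 26938.0$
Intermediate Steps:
$L{\left(v,k \right)} = \frac{k + v}{-57 + v}$
$L{\left(125,222 \right)} - -26933 = \frac{222 + 125}{-57 + 125} - -26933 = \frac{1}{68} \cdot 347 + 26933 = \frac{347}{68} + 26933 = \frac{1831791}{68}$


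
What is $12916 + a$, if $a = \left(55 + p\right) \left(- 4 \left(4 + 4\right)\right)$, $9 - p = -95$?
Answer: $7828$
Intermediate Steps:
$p = 104$ ($p = 9 - -95 = 9 + 95 = 104$)
$a = -5088$ ($a = \left(55 + 104\right) \left(- 4 \left(4 + 4\right)\right) = 159 \left(\left(-4\right) 8\right) = 159 \left(-32\right) = -5088$)
$12916 + a = 12916 - 5088 = 7828$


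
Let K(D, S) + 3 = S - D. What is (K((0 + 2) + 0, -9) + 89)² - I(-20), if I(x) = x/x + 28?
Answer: 5596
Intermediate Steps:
K(D, S) = -3 + S - D (K(D, S) = -3 + (S - D) = -3 + S - D)
I(x) = 29 (I(x) = 1 + 28 = 29)
(K((0 + 2) + 0, -9) + 89)² - I(-20) = ((-3 - 9 - ((0 + 2) + 0)) + 89)² - 1*29 = ((-3 - 9 - (2 + 0)) + 89)² - 29 = ((-3 - 9 - 1*2) + 89)² - 29 = ((-3 - 9 - 2) + 89)² - 29 = (-14 + 89)² - 29 = 75² - 29 = 5625 - 29 = 5596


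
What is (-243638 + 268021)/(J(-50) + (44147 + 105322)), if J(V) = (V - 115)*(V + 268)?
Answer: 24383/113499 ≈ 0.21483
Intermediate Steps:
J(V) = (-115 + V)*(268 + V)
(-243638 + 268021)/(J(-50) + (44147 + 105322)) = (-243638 + 268021)/((-30820 + (-50)**2 + 153*(-50)) + (44147 + 105322)) = 24383/((-30820 + 2500 - 7650) + 149469) = 24383/(-35970 + 149469) = 24383/113499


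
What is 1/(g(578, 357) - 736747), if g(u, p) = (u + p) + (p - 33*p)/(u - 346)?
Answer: -29/21339976 ≈ -1.3590e-6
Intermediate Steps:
g(u, p) = p + u - 32*p/(-346 + u) (g(u, p) = (p + u) + (-32*p)/(-346 + u) = (p + u) - 32*p/(-346 + u) = p + u - 32*p/(-346 + u))
1/(g(578, 357) - 736747) = 1/((578² - 378*357 - 346*578 + 357*578)/(-346 + 578) - 736747) = 1/((334084 - 134946 - 199988 + 206346)/232 - 736747) = 1/((1/232)*205496 - 736747) = 1/(25687/29 - 736747) = 1/(-21339976/29) = -29/21339976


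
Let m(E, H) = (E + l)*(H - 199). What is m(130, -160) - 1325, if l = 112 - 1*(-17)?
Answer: -94306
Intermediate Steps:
l = 129 (l = 112 + 17 = 129)
m(E, H) = (-199 + H)*(129 + E) (m(E, H) = (E + 129)*(H - 199) = (129 + E)*(-199 + H) = (-199 + H)*(129 + E))
m(130, -160) - 1325 = (-25671 - 199*130 + 129*(-160) + 130*(-160)) - 1325 = (-25671 - 25870 - 20640 - 20800) - 1325 = -92981 - 1325 = -94306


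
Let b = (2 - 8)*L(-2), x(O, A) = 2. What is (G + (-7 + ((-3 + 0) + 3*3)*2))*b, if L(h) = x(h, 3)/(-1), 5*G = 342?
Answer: 4404/5 ≈ 880.80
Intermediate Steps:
G = 342/5 (G = (1/5)*342 = 342/5 ≈ 68.400)
L(h) = -2 (L(h) = 2/(-1) = 2*(-1) = -2)
b = 12 (b = (2 - 8)*(-2) = -6*(-2) = 12)
(G + (-7 + ((-3 + 0) + 3*3)*2))*b = (342/5 + (-7 + ((-3 + 0) + 3*3)*2))*12 = (342/5 + (-7 + (-3 + 9)*2))*12 = (342/5 + (-7 + 6*2))*12 = (342/5 + (-7 + 12))*12 = (342/5 + 5)*12 = (367/5)*12 = 4404/5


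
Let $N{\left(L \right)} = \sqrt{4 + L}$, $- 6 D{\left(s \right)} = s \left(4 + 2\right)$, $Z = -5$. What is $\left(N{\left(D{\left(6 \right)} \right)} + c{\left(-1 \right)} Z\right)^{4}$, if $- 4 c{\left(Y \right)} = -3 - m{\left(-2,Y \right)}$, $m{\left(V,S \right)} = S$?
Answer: $\frac{\left(5 - 2 i \sqrt{2}\right)^{4}}{16} \approx -31.938 - 60.104 i$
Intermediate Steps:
$c{\left(Y \right)} = \frac{3}{4} + \frac{Y}{4}$ ($c{\left(Y \right)} = - \frac{-3 - Y}{4} = \frac{3}{4} + \frac{Y}{4}$)
$D{\left(s \right)} = - s$ ($D{\left(s \right)} = - \frac{s \left(4 + 2\right)}{6} = - \frac{s 6}{6} = - \frac{6 s}{6} = - s$)
$\left(N{\left(D{\left(6 \right)} \right)} + c{\left(-1 \right)} Z\right)^{4} = \left(\sqrt{4 - 6} + \left(\frac{3}{4} + \frac{1}{4} \left(-1\right)\right) \left(-5\right)\right)^{4} = \left(\sqrt{4 - 6} + \left(\frac{3}{4} - \frac{1}{4}\right) \left(-5\right)\right)^{4} = \left(\sqrt{-2} + \frac{1}{2} \left(-5\right)\right)^{4} = \left(i \sqrt{2} - \frac{5}{2}\right)^{4} = \left(- \frac{5}{2} + i \sqrt{2}\right)^{4}$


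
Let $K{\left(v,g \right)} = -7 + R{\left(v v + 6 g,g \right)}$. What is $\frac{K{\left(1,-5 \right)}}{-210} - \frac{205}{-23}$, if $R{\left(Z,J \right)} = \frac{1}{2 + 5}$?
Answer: $\frac{50409}{5635} \approx 8.9457$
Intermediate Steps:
$R{\left(Z,J \right)} = \frac{1}{7}$
$K{\left(v,g \right)} = - \frac{48}{7}$ ($K{\left(v,g \right)} = -7 + \frac{1}{7} = - \frac{48}{7}$)
$\frac{K{\left(1,-5 \right)}}{-210} - \frac{205}{-23} = - \frac{48}{7 \left(-210\right)} - \frac{205}{-23} = \left(- \frac{48}{7}\right) \left(- \frac{1}{210}\right) - - \frac{205}{23} = \frac{8}{245} + \frac{205}{23} = \frac{50409}{5635}$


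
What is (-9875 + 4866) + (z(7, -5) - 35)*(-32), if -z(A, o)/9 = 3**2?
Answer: -1297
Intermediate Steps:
z(A, o) = -81 (z(A, o) = -9*3**2 = -9*9 = -81)
(-9875 + 4866) + (z(7, -5) - 35)*(-32) = (-9875 + 4866) + (-81 - 35)*(-32) = -5009 - 116*(-32) = -5009 + 3712 = -1297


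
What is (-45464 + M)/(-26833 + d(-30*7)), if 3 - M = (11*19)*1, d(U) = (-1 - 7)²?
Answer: 45670/26769 ≈ 1.7061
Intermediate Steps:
d(U) = 64 (d(U) = (-8)² = 64)
M = -206 (M = 3 - 11*19 = 3 - 209 = -206)
(-45464 + M)/(-26833 + d(-30*7)) = (-45464 - 206)/(-26833 + 64) = -45670/(-26769) = -45670*(-1/26769) = 45670/26769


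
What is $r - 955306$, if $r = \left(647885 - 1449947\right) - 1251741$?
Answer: $-3009109$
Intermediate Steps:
$r = -2053803$ ($r = -802062 - 1251741 = -2053803$)
$r - 955306 = -2053803 - 955306 = -3009109$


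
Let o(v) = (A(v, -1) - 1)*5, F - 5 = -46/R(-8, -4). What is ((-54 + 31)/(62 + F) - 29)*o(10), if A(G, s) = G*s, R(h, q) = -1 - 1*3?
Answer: 252945/157 ≈ 1611.1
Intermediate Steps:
R(h, q) = -4 (R(h, q) = -1 - 3 = -4)
F = 33/2 (F = 5 - 46/(-4) = 5 - 46*(-¼) = 5 + 23/2 = 33/2 ≈ 16.500)
o(v) = -5 - 5*v (o(v) = (v*(-1) - 1)*5 = (-v - 1)*5 = (-1 - v)*5 = -5 - 5*v)
((-54 + 31)/(62 + F) - 29)*o(10) = ((-54 + 31)/(62 + 33/2) - 29)*(-5 - 5*10) = (-23/157/2 - 29)*(-5 - 50) = (-23*2/157 - 29)*(-55) = (-46/157 - 29)*(-55) = -4599/157*(-55) = 252945/157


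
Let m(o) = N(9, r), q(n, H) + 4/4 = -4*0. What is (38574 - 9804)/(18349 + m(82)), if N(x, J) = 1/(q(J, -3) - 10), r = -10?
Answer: 22605/14417 ≈ 1.5679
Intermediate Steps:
q(n, H) = -1 (q(n, H) = -1 - 4*0 = -1 + 0 = -1)
N(x, J) = -1/11 (N(x, J) = 1/(-1 - 10) = 1/(-11) = -1/11)
m(o) = -1/11
(38574 - 9804)/(18349 + m(82)) = (38574 - 9804)/(18349 - 1/11) = 28770/(201838/11) = 28770*(11/201838) = 22605/14417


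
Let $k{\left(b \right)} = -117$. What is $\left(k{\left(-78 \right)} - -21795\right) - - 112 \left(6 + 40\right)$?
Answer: $26830$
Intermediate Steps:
$\left(k{\left(-78 \right)} - -21795\right) - - 112 \left(6 + 40\right) = \left(-117 - -21795\right) - - 112 \left(6 + 40\right) = \left(-117 + 21795\right) - \left(-112\right) 46 = 21678 - -5152 = 21678 + 5152 = 26830$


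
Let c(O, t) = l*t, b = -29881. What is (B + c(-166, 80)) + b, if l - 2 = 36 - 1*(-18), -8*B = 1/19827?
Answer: -4029005017/158616 ≈ -25401.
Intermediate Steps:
B = -1/158616 (B = -1/8/19827 = -1/8*1/19827 = -1/158616 ≈ -6.3045e-6)
l = 56 (l = 2 + (36 - 1*(-18)) = 2 + (36 + 18) = 2 + 54 = 56)
c(O, t) = 56*t
(B + c(-166, 80)) + b = (-1/158616 + 56*80) - 29881 = (-1/158616 + 4480) - 29881 = 710599679/158616 - 29881 = -4029005017/158616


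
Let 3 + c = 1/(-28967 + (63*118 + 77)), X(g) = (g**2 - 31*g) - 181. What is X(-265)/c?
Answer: -1679125104/64369 ≈ -26086.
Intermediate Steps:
X(g) = -181 + g**2 - 31*g
c = -64369/21456 (c = -3 + 1/(-28967 + (63*118 + 77)) = -3 + 1/(-28967 + (7434 + 77)) = -3 + 1/(-28967 + 7511) = -3 + 1/(-21456) = -3 - 1/21456 = -64369/21456 ≈ -3.0000)
X(-265)/c = (-181 + (-265)**2 - 31*(-265))/(-64369/21456) = (-181 + 70225 + 8215)*(-21456/64369) = 78259*(-21456/64369) = -1679125104/64369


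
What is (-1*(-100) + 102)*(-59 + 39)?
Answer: -4040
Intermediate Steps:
(-1*(-100) + 102)*(-59 + 39) = (100 + 102)*(-20) = 202*(-20) = -4040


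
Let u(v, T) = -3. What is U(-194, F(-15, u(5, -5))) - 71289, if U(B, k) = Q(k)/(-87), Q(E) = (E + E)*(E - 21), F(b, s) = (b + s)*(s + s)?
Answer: -71505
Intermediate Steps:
F(b, s) = 2*s*(b + s) (F(b, s) = (b + s)*(2*s) = 2*s*(b + s))
Q(E) = 2*E*(-21 + E) (Q(E) = (2*E)*(-21 + E) = 2*E*(-21 + E))
U(B, k) = -2*k*(-21 + k)/87 (U(B, k) = (2*k*(-21 + k))/(-87) = (2*k*(-21 + k))*(-1/87) = -2*k*(-21 + k)/87)
U(-194, F(-15, u(5, -5))) - 71289 = 2*(2*(-3)*(-15 - 3))*(21 - 2*(-3)*(-15 - 3))/87 - 71289 = 2*(2*(-3)*(-18))*(21 - 2*(-3)*(-18))/87 - 71289 = (2/87)*108*(21 - 1*108) - 71289 = (2/87)*108*(21 - 108) - 71289 = (2/87)*108*(-87) - 71289 = -216 - 71289 = -71505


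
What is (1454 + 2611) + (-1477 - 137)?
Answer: 2451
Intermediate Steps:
(1454 + 2611) + (-1477 - 137) = 4065 - 1614 = 2451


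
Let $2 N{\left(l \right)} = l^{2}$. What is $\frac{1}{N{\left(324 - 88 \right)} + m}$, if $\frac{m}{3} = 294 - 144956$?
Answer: $- \frac{1}{406138} \approx -2.4622 \cdot 10^{-6}$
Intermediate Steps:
$m = -433986$ ($m = 3 \left(294 - 144956\right) = 3 \left(-144662\right) = -433986$)
$N{\left(l \right)} = \frac{l^{2}}{2}$
$\frac{1}{N{\left(324 - 88 \right)} + m} = \frac{1}{\frac{\left(324 - 88\right)^{2}}{2} - 433986} = \frac{1}{\frac{236^{2}}{2} - 433986} = \frac{1}{\frac{1}{2} \cdot 55696 - 433986} = \frac{1}{27848 - 433986} = \frac{1}{-406138} = - \frac{1}{406138}$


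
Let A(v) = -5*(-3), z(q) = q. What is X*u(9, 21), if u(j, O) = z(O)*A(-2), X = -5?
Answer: -1575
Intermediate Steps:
A(v) = 15
u(j, O) = 15*O (u(j, O) = O*15 = 15*O)
X*u(9, 21) = -75*21 = -5*315 = -1575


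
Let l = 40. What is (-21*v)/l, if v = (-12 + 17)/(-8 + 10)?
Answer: -21/16 ≈ -1.3125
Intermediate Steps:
v = 5/2 ≈ 2.5000
(-21*v)/l = -21*5/2/40 = -105/2*1/40 = -21/16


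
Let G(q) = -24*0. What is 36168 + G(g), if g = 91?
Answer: 36168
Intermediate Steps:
G(q) = 0
36168 + G(g) = 36168 + 0 = 36168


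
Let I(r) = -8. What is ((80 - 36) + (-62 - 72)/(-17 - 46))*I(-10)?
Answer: -23248/63 ≈ -369.02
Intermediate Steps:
((80 - 36) + (-62 - 72)/(-17 - 46))*I(-10) = ((80 - 36) + (-62 - 72)/(-17 - 46))*(-8) = (44 - 134/(-63))*(-8) = (44 - 134*(-1/63))*(-8) = (44 + 134/63)*(-8) = (2906/63)*(-8) = -23248/63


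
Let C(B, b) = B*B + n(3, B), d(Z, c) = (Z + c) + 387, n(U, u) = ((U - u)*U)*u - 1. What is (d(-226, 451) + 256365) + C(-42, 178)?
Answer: 253070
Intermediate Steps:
n(U, u) = -1 + U*u*(U - u) (n(U, u) = (U*(U - u))*u - 1 = U*u*(U - u) - 1 = -1 + U*u*(U - u))
d(Z, c) = 387 + Z + c
C(B, b) = -1 - 2*B² + 9*B (C(B, b) = B*B + (-1 + B*3² - 1*3*B²) = B² + (-1 + B*9 - 3*B²) = B² + (-1 + 9*B - 3*B²) = B² + (-1 - 3*B² + 9*B) = -1 - 2*B² + 9*B)
(d(-226, 451) + 256365) + C(-42, 178) = ((387 - 226 + 451) + 256365) + (-1 - 2*(-42)² + 9*(-42)) = (612 + 256365) + (-1 - 2*1764 - 378) = 256977 + (-1 - 3528 - 378) = 256977 - 3907 = 253070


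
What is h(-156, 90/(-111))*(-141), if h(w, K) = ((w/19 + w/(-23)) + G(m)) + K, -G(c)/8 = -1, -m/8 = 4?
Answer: -13134714/16169 ≈ -812.34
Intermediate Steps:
m = -32 (m = -8*4 = -32)
G(c) = 8 (G(c) = -8*(-1) = 8)
h(w, K) = 8 + K + 4*w/437 (h(w, K) = ((w/19 + w/(-23)) + 8) + K = ((w*(1/19) + w*(-1/23)) + 8) + K = ((w/19 - w/23) + 8) + K = (4*w/437 + 8) + K = (8 + 4*w/437) + K = 8 + K + 4*w/437)
h(-156, 90/(-111))*(-141) = (8 + 90/(-111) + (4/437)*(-156))*(-141) = (8 + 90*(-1/111) - 624/437)*(-141) = (8 - 30/37 - 624/437)*(-141) = (93154/16169)*(-141) = -13134714/16169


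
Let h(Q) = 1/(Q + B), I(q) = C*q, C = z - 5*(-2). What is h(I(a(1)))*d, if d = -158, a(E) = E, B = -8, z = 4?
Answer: -79/3 ≈ -26.333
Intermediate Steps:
C = 14 (C = 4 - 5*(-2) = 4 + 10 = 14)
I(q) = 14*q
h(Q) = 1/(-8 + Q) (h(Q) = 1/(Q - 8) = 1/(-8 + Q))
h(I(a(1)))*d = -158/(-8 + 14*1) = -158/(-8 + 14) = -158/6 = (⅙)*(-158) = -79/3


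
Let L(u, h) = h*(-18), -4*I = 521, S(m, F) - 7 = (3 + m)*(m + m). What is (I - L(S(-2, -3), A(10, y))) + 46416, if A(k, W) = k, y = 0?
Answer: 185863/4 ≈ 46466.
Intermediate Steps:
S(m, F) = 7 + 2*m*(3 + m) (S(m, F) = 7 + (3 + m)*(m + m) = 7 + (3 + m)*(2*m) = 7 + 2*m*(3 + m))
I = -521/4 (I = -1/4*521 = -521/4 ≈ -130.25)
L(u, h) = -18*h
(I - L(S(-2, -3), A(10, y))) + 46416 = (-521/4 - (-18)*10) + 46416 = (-521/4 - 1*(-180)) + 46416 = (-521/4 + 180) + 46416 = 199/4 + 46416 = 185863/4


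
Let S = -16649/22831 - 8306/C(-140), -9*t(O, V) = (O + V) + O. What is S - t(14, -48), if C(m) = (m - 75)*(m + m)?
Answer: -19107830387/6184917900 ≈ -3.0894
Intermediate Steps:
C(m) = 2*m*(-75 + m) (C(m) = (-75 + m)*(2*m) = 2*m*(-75 + m))
t(O, V) = -2*O/9 - V/9 (t(O, V) = -((O + V) + O)/9 = -(V + 2*O)/9 = -2*O/9 - V/9)
S = -595952043/687213100 (S = -16649/22831 - 8306*(-1/(280*(-75 - 140))) = -16649*1/22831 - 8306/(2*(-140)*(-215)) = -16649/22831 - 8306/60200 = -16649/22831 - 8306*1/60200 = -16649/22831 - 4153/30100 = -595952043/687213100 ≈ -0.86720)
S - t(14, -48) = -595952043/687213100 - (-2/9*14 - ⅑*(-48)) = -595952043/687213100 - (-28/9 + 16/3) = -595952043/687213100 - 1*20/9 = -595952043/687213100 - 20/9 = -19107830387/6184917900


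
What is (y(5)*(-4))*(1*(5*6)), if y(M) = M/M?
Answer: -120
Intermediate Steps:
y(M) = 1
(y(5)*(-4))*(1*(5*6)) = (1*(-4))*(1*(5*6)) = -4*30 = -120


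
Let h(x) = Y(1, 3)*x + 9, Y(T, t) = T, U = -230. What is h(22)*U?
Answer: -7130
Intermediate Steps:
h(x) = 9 + x (h(x) = 1*x + 9 = x + 9 = 9 + x)
h(22)*U = (9 + 22)*(-230) = 31*(-230) = -7130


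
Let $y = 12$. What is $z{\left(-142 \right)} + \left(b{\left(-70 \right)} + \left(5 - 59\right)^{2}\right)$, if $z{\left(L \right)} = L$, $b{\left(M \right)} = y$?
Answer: $2786$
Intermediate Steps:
$b{\left(M \right)} = 12$
$z{\left(-142 \right)} + \left(b{\left(-70 \right)} + \left(5 - 59\right)^{2}\right) = -142 + \left(12 + \left(5 - 59\right)^{2}\right) = -142 + \left(12 + \left(-54\right)^{2}\right) = -142 + \left(12 + 2916\right) = -142 + 2928 = 2786$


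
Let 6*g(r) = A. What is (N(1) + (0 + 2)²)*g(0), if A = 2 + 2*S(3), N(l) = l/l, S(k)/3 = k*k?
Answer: 140/3 ≈ 46.667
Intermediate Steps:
S(k) = 3*k² (S(k) = 3*(k*k) = 3*k²)
N(l) = 1
A = 56 (A = 2 + 2*(3*3²) = 2 + 2*(3*9) = 2 + 2*27 = 2 + 54 = 56)
g(r) = 28/3 (g(r) = (⅙)*56 = 28/3)
(N(1) + (0 + 2)²)*g(0) = (1 + (0 + 2)²)*(28/3) = (1 + 2²)*(28/3) = (1 + 4)*(28/3) = 5*(28/3) = 140/3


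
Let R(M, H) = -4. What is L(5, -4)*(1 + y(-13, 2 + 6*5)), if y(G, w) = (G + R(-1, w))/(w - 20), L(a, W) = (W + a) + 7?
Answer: -10/3 ≈ -3.3333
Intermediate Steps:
L(a, W) = 7 + W + a
y(G, w) = (-4 + G)/(-20 + w) (y(G, w) = (G - 4)/(w - 20) = (-4 + G)/(-20 + w))
L(5, -4)*(1 + y(-13, 2 + 6*5)) = (7 - 4 + 5)*(1 + (-4 - 13)/(-20 + (2 + 6*5))) = 8*(1 - 17/(-20 + (2 + 30))) = 8*(1 - 17/(-20 + 32)) = 8*(1 - 17/12) = 8*(-5/12) = -10/3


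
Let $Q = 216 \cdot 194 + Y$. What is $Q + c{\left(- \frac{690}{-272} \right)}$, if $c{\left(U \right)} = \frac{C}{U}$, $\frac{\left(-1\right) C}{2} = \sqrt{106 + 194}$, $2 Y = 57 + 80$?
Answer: $\frac{83945}{2} - \frac{544 \sqrt{3}}{69} \approx 41959.0$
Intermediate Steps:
$Y = \frac{137}{2}$ ($Y = \frac{57 + 80}{2} = \frac{1}{2} \cdot 137 = \frac{137}{2} \approx 68.5$)
$C = - 20 \sqrt{3}$ ($C = - 2 \sqrt{106 + 194} = - 2 \sqrt{300} = - 2 \cdot 10 \sqrt{3} = - 20 \sqrt{3} \approx -34.641$)
$c{\left(U \right)} = - \frac{20 \sqrt{3}}{U}$ ($c{\left(U \right)} = \frac{\left(-20\right) \sqrt{3}}{U} = - \frac{20 \sqrt{3}}{U}$)
$Q = \frac{83945}{2}$ ($Q = 216 \cdot 194 + \frac{137}{2} = 41904 + \frac{137}{2} = \frac{83945}{2} \approx 41973.0$)
$Q + c{\left(- \frac{690}{-272} \right)} = \frac{83945}{2} - \frac{20 \sqrt{3}}{\left(-690\right) \frac{1}{-272}} = \frac{83945}{2} - \frac{20 \sqrt{3}}{\left(-690\right) \left(- \frac{1}{272}\right)} = \frac{83945}{2} - \frac{20 \sqrt{3}}{\frac{345}{136}} = \frac{83945}{2} - 20 \sqrt{3} \cdot \frac{136}{345} = \frac{83945}{2} - \frac{544 \sqrt{3}}{69}$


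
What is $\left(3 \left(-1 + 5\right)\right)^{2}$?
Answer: $144$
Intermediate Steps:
$\left(3 \left(-1 + 5\right)\right)^{2} = \left(3 \cdot 4\right)^{2} = 12^{2} = 144$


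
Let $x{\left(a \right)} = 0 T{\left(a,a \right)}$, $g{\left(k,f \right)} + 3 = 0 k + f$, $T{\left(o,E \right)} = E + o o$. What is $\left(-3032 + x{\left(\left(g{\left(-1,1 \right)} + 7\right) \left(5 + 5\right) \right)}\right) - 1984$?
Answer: $-5016$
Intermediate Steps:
$T{\left(o,E \right)} = E + o^{2}$
$g{\left(k,f \right)} = -3 + f$ ($g{\left(k,f \right)} = -3 + \left(0 k + f\right) = -3 + \left(0 + f\right) = -3 + f$)
$x{\left(a \right)} = 0$ ($x{\left(a \right)} = 0 \left(a + a^{2}\right) = 0$)
$\left(-3032 + x{\left(\left(g{\left(-1,1 \right)} + 7\right) \left(5 + 5\right) \right)}\right) - 1984 = \left(-3032 + 0\right) - 1984 = -3032 - 1984 = -5016$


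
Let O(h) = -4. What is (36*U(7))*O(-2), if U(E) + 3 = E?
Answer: -576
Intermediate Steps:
U(E) = -3 + E
(36*U(7))*O(-2) = (36*(-3 + 7))*(-4) = (36*4)*(-4) = 144*(-4) = -576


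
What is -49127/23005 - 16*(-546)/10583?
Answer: -318939361/243461915 ≈ -1.3100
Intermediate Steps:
-49127/23005 - 16*(-546)/10583 = -49127*1/23005 + 8736*(1/10583) = -49127/23005 + 8736/10583 = -318939361/243461915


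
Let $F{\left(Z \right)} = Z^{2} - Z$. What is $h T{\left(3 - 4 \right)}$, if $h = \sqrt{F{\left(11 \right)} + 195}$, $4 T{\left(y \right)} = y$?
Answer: $- \frac{\sqrt{305}}{4} \approx -4.3661$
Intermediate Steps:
$T{\left(y \right)} = \frac{y}{4}$
$h = \sqrt{305}$ ($h = \sqrt{11 \left(-1 + 11\right) + 195} = \sqrt{11 \cdot 10 + 195} = \sqrt{110 + 195} = \sqrt{305} \approx 17.464$)
$h T{\left(3 - 4 \right)} = \sqrt{305} \frac{3 - 4}{4} = \sqrt{305} \cdot \frac{1}{4} \left(-1\right) = \sqrt{305} \left(- \frac{1}{4}\right) = - \frac{\sqrt{305}}{4}$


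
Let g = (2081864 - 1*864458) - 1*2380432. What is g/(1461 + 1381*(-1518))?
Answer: 1163026/2094897 ≈ 0.55517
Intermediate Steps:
g = -1163026 (g = (2081864 - 864458) - 2380432 = 1217406 - 2380432 = -1163026)
g/(1461 + 1381*(-1518)) = -1163026/(1461 + 1381*(-1518)) = -1163026/(1461 - 2096358) = -1163026/(-2094897) = -1163026*(-1/2094897) = 1163026/2094897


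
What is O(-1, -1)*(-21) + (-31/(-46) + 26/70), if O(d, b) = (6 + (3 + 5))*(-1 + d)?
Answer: 948363/1610 ≈ 589.04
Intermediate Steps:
O(d, b) = -14 + 14*d (O(d, b) = (6 + 8)*(-1 + d) = 14*(-1 + d) = -14 + 14*d)
O(-1, -1)*(-21) + (-31/(-46) + 26/70) = (-14 + 14*(-1))*(-21) + (-31/(-46) + 26/70) = (-14 - 14)*(-21) + (-31*(-1/46) + 26*(1/70)) = -28*(-21) + (31/46 + 13/35) = 588 + 1683/1610 = 948363/1610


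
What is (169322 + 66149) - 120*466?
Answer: 179551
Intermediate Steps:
(169322 + 66149) - 120*466 = 235471 - 55920 = 179551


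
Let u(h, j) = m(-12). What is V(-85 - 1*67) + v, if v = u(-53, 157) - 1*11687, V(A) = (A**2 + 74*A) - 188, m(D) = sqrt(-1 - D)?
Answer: -19 + sqrt(11) ≈ -15.683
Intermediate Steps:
u(h, j) = sqrt(11) (u(h, j) = sqrt(-1 - 1*(-12)) = sqrt(-1 + 12) = sqrt(11))
V(A) = -188 + A**2 + 74*A
v = -11687 + sqrt(11) (v = sqrt(11) - 1*11687 = sqrt(11) - 11687 = -11687 + sqrt(11) ≈ -11684.)
V(-85 - 1*67) + v = (-188 + (-85 - 1*67)**2 + 74*(-85 - 1*67)) + (-11687 + sqrt(11)) = (-188 + (-85 - 67)**2 + 74*(-85 - 67)) + (-11687 + sqrt(11)) = (-188 + (-152)**2 + 74*(-152)) + (-11687 + sqrt(11)) = (-188 + 23104 - 11248) + (-11687 + sqrt(11)) = 11668 + (-11687 + sqrt(11)) = -19 + sqrt(11)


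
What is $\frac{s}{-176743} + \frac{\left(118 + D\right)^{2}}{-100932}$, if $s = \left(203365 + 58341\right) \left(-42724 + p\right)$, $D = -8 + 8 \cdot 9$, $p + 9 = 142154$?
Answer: $- \frac{1030676158693}{7001187} \approx -1.4721 \cdot 10^{5}$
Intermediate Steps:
$p = 142145$ ($p = -9 + 142154 = 142145$)
$D = 64$ ($D = -8 + 72 = 64$)
$s = 26019072226$ ($s = \left(203365 + 58341\right) \left(-42724 + 142145\right) = 261706 \cdot 99421 = 26019072226$)
$\frac{s}{-176743} + \frac{\left(118 + D\right)^{2}}{-100932} = \frac{26019072226}{-176743} + \frac{\left(118 + 64\right)^{2}}{-100932} = 26019072226 \left(- \frac{1}{176743}\right) + 182^{2} \left(- \frac{1}{100932}\right) = - \frac{531001474}{3607} + 33124 \left(- \frac{1}{100932}\right) = - \frac{531001474}{3607} - \frac{637}{1941} = - \frac{1030676158693}{7001187}$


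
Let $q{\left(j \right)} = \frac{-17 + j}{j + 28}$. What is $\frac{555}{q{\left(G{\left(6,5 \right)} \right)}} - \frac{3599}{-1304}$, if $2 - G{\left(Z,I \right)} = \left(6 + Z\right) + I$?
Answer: $- \frac{1161649}{5216} \approx -222.71$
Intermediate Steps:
$G{\left(Z,I \right)} = -4 - I - Z$ ($G{\left(Z,I \right)} = 2 - \left(\left(6 + Z\right) + I\right) = 2 - \left(6 + I + Z\right) = -4 - I - Z$)
$q{\left(j \right)} = \frac{-17 + j}{28 + j}$
$\frac{555}{q{\left(G{\left(6,5 \right)} \right)}} - \frac{3599}{-1304} = \frac{555}{\frac{1}{28 - 15} \left(-17 - 15\right)} - \frac{3599}{-1304} = \frac{555}{\frac{1}{28 - 15} \left(-17 - 15\right)} - - \frac{3599}{1304} = \frac{555}{\frac{1}{28 - 15} \left(-17 - 15\right)} + \frac{3599}{1304} = \frac{555}{\frac{1}{13} \left(-32\right)} + \frac{3599}{1304} = \frac{555}{- \frac{32}{13}} + \frac{3599}{1304} = 555 \left(- \frac{13}{32}\right) + \frac{3599}{1304} = - \frac{7215}{32} + \frac{3599}{1304} = - \frac{1161649}{5216}$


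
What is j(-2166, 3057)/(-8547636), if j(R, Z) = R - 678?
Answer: 237/712303 ≈ 0.00033272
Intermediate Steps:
j(R, Z) = -678 + R
j(-2166, 3057)/(-8547636) = (-678 - 2166)/(-8547636) = -2844*(-1/8547636) = 237/712303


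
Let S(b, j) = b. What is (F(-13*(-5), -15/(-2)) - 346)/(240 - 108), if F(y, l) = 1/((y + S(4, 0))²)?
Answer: -149755/57132 ≈ -2.6212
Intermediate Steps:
F(y, l) = (4 + y)⁻² (F(y, l) = 1/((y + 4)²) = 1/((4 + y)²) = (4 + y)⁻²)
(F(-13*(-5), -15/(-2)) - 346)/(240 - 108) = ((4 - 13*(-5))⁻² - 346)/(240 - 108) = ((4 + 65)⁻² - 346)/132 = (69⁻² - 346)*(1/132) = (1/4761 - 346)*(1/132) = -1647305/4761*1/132 = -149755/57132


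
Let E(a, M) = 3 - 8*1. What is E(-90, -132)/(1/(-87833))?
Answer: 439165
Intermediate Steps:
E(a, M) = -5 (E(a, M) = 3 - 8 = -5)
E(-90, -132)/(1/(-87833)) = -5/(1/(-87833)) = -5/(-1/87833) = -5*(-87833) = 439165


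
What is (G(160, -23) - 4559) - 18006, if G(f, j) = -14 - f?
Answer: -22739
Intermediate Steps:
(G(160, -23) - 4559) - 18006 = ((-14 - 1*160) - 4559) - 18006 = ((-14 - 160) - 4559) - 18006 = (-174 - 4559) - 18006 = -4733 - 18006 = -22739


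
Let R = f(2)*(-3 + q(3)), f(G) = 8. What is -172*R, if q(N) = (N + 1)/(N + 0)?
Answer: 6880/3 ≈ 2293.3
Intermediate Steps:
q(N) = (1 + N)/N
R = -40/3 (R = 8*(-3 + (1 + 3)/3) = 8*(-3 + (1/3)*4) = 8*(-3 + 4/3) = 8*(-5/3) = -40/3 ≈ -13.333)
-172*R = -172*(-40)/3 = -1*(-6880/3) = 6880/3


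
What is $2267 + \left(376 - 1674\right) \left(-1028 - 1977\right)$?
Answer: $3902757$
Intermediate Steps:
$2267 + \left(376 - 1674\right) \left(-1028 - 1977\right) = 2267 - -3900490 = 2267 + 3900490 = 3902757$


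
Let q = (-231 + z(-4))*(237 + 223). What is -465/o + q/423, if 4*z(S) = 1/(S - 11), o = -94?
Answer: -625051/2538 ≈ -246.28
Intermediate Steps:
z(S) = 1/(4*(-11 + S)) (z(S) = 1/(4*(S - 11)) = 1/(4*(-11 + S)))
q = -318803/3 (q = (-231 + 1/(4*(-11 - 4)))*(237 + 223) = (-231 + (¼)/(-15))*460 = (-231 + (¼)*(-1/15))*460 = (-231 - 1/60)*460 = -13861/60*460 = -318803/3 ≈ -1.0627e+5)
-465/o + q/423 = -465/(-94) - 318803/3/423 = -465*(-1/94) - 318803/3*1/423 = 465/94 - 318803/1269 = -625051/2538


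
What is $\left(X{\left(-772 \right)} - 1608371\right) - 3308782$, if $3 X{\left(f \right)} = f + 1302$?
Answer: $- \frac{14750929}{3} \approx -4.917 \cdot 10^{6}$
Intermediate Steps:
$X{\left(f \right)} = 434 + \frac{f}{3}$ ($X{\left(f \right)} = \frac{f + 1302}{3} = \frac{1302 + f}{3} = 434 + \frac{f}{3}$)
$\left(X{\left(-772 \right)} - 1608371\right) - 3308782 = \left(\left(434 + \frac{1}{3} \left(-772\right)\right) - 1608371\right) - 3308782 = \left(\left(434 - \frac{772}{3}\right) - 1608371\right) - 3308782 = \left(\frac{530}{3} - 1608371\right) - 3308782 = - \frac{4824583}{3} - 3308782 = - \frac{14750929}{3}$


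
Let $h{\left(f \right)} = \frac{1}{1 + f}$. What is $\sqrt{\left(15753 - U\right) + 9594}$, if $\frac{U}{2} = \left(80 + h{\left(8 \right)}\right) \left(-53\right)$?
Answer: $\frac{\sqrt{304549}}{3} \approx 183.95$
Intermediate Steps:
$U = - \frac{76426}{9}$ ($U = 2 \left(80 + \frac{1}{1 + 8}\right) \left(-53\right) = 2 \left(80 + \frac{1}{9}\right) \left(-53\right) = 2 \cdot \frac{721}{9} \left(-53\right) = 2 \left(- \frac{38213}{9}\right) = - \frac{76426}{9} \approx -8491.8$)
$\sqrt{\left(15753 - U\right) + 9594} = \sqrt{\left(15753 - - \frac{76426}{9}\right) + 9594} = \sqrt{\left(15753 + \frac{76426}{9}\right) + 9594} = \sqrt{\frac{218203}{9} + 9594} = \sqrt{\frac{304549}{9}} = \frac{\sqrt{304549}}{3}$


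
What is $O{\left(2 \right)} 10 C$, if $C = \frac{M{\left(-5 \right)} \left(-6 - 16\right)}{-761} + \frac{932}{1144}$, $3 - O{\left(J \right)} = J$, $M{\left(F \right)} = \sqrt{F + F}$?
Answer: $\frac{1165}{143} + \frac{220 i \sqrt{10}}{761} \approx 8.1469 + 0.91419 i$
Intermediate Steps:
$M{\left(F \right)} = \sqrt{2} \sqrt{F}$ ($M{\left(F \right)} = \sqrt{2 F} = \sqrt{2} \sqrt{F}$)
$O{\left(J \right)} = 3 - J$
$C = \frac{233}{286} + \frac{22 i \sqrt{10}}{761}$ ($C = \frac{\sqrt{2} \sqrt{-5} \left(-6 - 16\right)}{-761} + \frac{932}{1144} = \sqrt{2} i \sqrt{5} \left(-22\right) \left(- \frac{1}{761}\right) + 932 \cdot \frac{1}{1144} = i \sqrt{10} \left(-22\right) \left(- \frac{1}{761}\right) + \frac{233}{286} = - 22 i \sqrt{10} \left(- \frac{1}{761}\right) + \frac{233}{286} = \frac{22 i \sqrt{10}}{761} + \frac{233}{286} = \frac{233}{286} + \frac{22 i \sqrt{10}}{761} \approx 0.81468 + 0.091419 i$)
$O{\left(2 \right)} 10 C = \left(3 - 2\right) 10 \left(\frac{233}{286} + \frac{22 i \sqrt{10}}{761}\right) = 1 \cdot 10 \left(\frac{233}{286} + \frac{22 i \sqrt{10}}{761}\right) = 10 \left(\frac{233}{286} + \frac{22 i \sqrt{10}}{761}\right) = \frac{1165}{143} + \frac{220 i \sqrt{10}}{761}$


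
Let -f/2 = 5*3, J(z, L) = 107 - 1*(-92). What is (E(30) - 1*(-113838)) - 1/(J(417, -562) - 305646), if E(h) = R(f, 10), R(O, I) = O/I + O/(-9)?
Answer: 104314732208/916341 ≈ 1.1384e+5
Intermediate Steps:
J(z, L) = 199 (J(z, L) = 107 + 92 = 199)
f = -30 (f = -10*3 = -2*15 = -30)
R(O, I) = -O/9 + O/I (R(O, I) = O/I + O*(-⅑) = O/I - O/9 = -O/9 + O/I)
E(h) = ⅓ (E(h) = -⅑*(-30) - 30/10 = 10/3 - 30*⅒ = 10/3 - 3 = ⅓)
(E(30) - 1*(-113838)) - 1/(J(417, -562) - 305646) = (⅓ - 1*(-113838)) - 1/(199 - 305646) = (⅓ + 113838) - 1/(-305447) = 341515/3 - 1*(-1/305447) = 341515/3 + 1/305447 = 104314732208/916341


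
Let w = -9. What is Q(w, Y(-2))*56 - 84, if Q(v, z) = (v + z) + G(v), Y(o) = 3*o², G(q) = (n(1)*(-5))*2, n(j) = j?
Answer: -476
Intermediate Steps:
G(q) = -10 (G(q) = (1*(-5))*2 = -5*2 = -10)
Q(v, z) = -10 + v + z (Q(v, z) = (v + z) - 10 = -10 + v + z)
Q(w, Y(-2))*56 - 84 = (-10 - 9 + 3*(-2)²)*56 - 84 = (-10 - 9 + 3*4)*56 - 84 = (-10 - 9 + 12)*56 - 84 = -7*56 - 84 = -392 - 84 = -476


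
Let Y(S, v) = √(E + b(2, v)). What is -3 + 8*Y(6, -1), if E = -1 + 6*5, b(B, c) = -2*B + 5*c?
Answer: -3 + 16*√5 ≈ 32.777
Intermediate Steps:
E = 29 (E = -1 + 30 = 29)
Y(S, v) = √(25 + 5*v) (Y(S, v) = √(29 + (-2*2 + 5*v)) = √(29 + (-4 + 5*v)) = √(25 + 5*v))
-3 + 8*Y(6, -1) = -3 + 8*√(25 + 5*(-1)) = -3 + 8*√(25 - 5) = -3 + 8*√20 = -3 + 8*(2*√5) = -3 + 16*√5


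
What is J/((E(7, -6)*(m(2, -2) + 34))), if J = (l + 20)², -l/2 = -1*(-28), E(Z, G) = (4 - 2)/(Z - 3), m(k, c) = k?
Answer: 72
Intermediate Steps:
E(Z, G) = 2/(-3 + Z)
l = -56 (l = -(-2)*(-28) = -2*28 = -56)
J = 1296 (J = (-56 + 20)² = (-36)² = 1296)
J/((E(7, -6)*(m(2, -2) + 34))) = 1296/(((2/(-3 + 7))*(2 + 34))) = 1296/(((2/4)*36)) = 1296/(((2*(¼))*36)) = 1296/(((½)*36)) = 1296/18 = 1296*(1/18) = 72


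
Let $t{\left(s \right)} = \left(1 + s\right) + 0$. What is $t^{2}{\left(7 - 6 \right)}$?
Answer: $4$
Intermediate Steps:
$t{\left(s \right)} = 1 + s$
$t^{2}{\left(7 - 6 \right)} = \left(1 + \left(7 - 6\right)\right)^{2} = \left(1 + 1\right)^{2} = 2^{2} = 4$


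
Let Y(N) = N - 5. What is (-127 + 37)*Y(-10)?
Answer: 1350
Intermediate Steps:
Y(N) = -5 + N
(-127 + 37)*Y(-10) = (-127 + 37)*(-5 - 10) = -90*(-15) = 1350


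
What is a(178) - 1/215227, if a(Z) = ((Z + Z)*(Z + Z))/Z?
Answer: 153241623/215227 ≈ 712.00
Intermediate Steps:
a(Z) = 4*Z (a(Z) = ((2*Z)*(2*Z))/Z = (4*Z²)/Z = 4*Z)
a(178) - 1/215227 = 4*178 - 1/215227 = 712 - 1*1/215227 = 712 - 1/215227 = 153241623/215227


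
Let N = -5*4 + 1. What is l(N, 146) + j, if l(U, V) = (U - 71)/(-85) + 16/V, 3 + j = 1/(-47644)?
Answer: -108296053/59126204 ≈ -1.8316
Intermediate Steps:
j = -142933/47644 (j = -3 + 1/(-47644) = -3 - 1/47644 = -142933/47644 ≈ -3.0000)
N = -19 (N = -20 + 1 = -19)
l(U, V) = 71/85 + 16/V - U/85 (l(U, V) = (-71 + U)*(-1/85) + 16/V = (71/85 - U/85) + 16/V = 71/85 + 16/V - U/85)
l(N, 146) + j = (1/85)*(1360 - 1*146*(-71 - 19))/146 - 142933/47644 = (1/85)*(1/146)*(1360 - 1*146*(-90)) - 142933/47644 = (1/85)*(1/146)*(1360 + 13140) - 142933/47644 = (1/85)*(1/146)*14500 - 142933/47644 = 1450/1241 - 142933/47644 = -108296053/59126204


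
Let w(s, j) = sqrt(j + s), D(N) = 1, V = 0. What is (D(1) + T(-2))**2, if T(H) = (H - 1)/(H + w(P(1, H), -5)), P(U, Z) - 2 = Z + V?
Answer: 10*(sqrt(5) + 2*I)/(-I + 4*sqrt(5)) ≈ 2.2222 + 2.4845*I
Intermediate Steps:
P(U, Z) = 2 + Z (P(U, Z) = 2 + (Z + 0) = 2 + Z)
T(H) = (-1 + H)/(H + sqrt(-3 + H)) (T(H) = (H - 1)/(H + sqrt(-5 + (2 + H))) = (-1 + H)/(H + sqrt(-3 + H)))
(D(1) + T(-2))**2 = (1 + (-1 - 2)/(-2 + sqrt(-3 - 2)))**2 = (1 - 3/(-2 + sqrt(-5)))**2 = (1 - 3/(-2 + I*sqrt(5)))**2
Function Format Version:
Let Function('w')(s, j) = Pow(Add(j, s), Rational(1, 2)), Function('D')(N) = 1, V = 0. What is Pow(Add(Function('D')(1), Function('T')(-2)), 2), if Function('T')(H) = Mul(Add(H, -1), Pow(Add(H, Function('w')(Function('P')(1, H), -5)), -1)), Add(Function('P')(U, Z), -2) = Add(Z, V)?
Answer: Mul(10, Pow(Add(Mul(-1, I), Mul(4, Pow(5, Rational(1, 2)))), -1), Add(Pow(5, Rational(1, 2)), Mul(2, I))) ≈ Add(2.2222, Mul(2.4845, I))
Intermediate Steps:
Function('P')(U, Z) = Add(2, Z) (Function('P')(U, Z) = Add(2, Add(Z, 0)) = Add(2, Z))
Function('T')(H) = Mul(Pow(Add(H, Pow(Add(-3, H), Rational(1, 2))), -1), Add(-1, H)) (Function('T')(H) = Mul(Add(H, -1), Pow(Add(H, Pow(Add(-5, Add(2, H)), Rational(1, 2))), -1)) = Mul(Add(-1, H), Pow(Add(H, Pow(Add(-3, H), Rational(1, 2))), -1)) = Mul(Pow(Add(H, Pow(Add(-3, H), Rational(1, 2))), -1), Add(-1, H)))
Pow(Add(Function('D')(1), Function('T')(-2)), 2) = Pow(Add(1, Mul(Pow(Add(-2, Pow(Add(-3, -2), Rational(1, 2))), -1), Add(-1, -2))), 2) = Pow(Add(1, Mul(Pow(Add(-2, Pow(-5, Rational(1, 2))), -1), -3)), 2) = Pow(Add(1, Mul(Pow(Add(-2, Mul(I, Pow(5, Rational(1, 2)))), -1), -3)), 2) = Pow(Add(1, Mul(-3, Pow(Add(-2, Mul(I, Pow(5, Rational(1, 2)))), -1))), 2)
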